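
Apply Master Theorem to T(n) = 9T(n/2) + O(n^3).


a=9, b=2, c=3. log_2(9)=3.170 > c=3. Case 1: O(n^log_b(a)) = O(n^3.170)
Complexity: O(n^3.170)


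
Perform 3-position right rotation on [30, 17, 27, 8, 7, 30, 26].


Right rotate by 3: [7, 30, 26, 30, 17, 27, 8]


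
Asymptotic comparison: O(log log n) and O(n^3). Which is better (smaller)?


double-logarithmic grows slower than cubic
O(log log n) is asymptotically smaller; O(n^3) grows faster


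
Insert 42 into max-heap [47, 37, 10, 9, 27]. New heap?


Append 42: [47, 37, 10, 9, 27, 42]
Bubble up: swap idx 5(42) with idx 2(10)
Result: [47, 37, 42, 9, 27, 10]


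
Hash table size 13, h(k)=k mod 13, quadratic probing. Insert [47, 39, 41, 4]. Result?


Insertions: 47->slot 8; 39->slot 0; 41->slot 2; 4->slot 4
Table: [39, None, 41, None, 4, None, None, None, 47, None, None, None, None]


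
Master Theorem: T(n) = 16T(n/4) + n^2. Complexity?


a=16, b=4, c=2. log_4(16)=2 = c=2. Case 2: O(n^c log n) = O(n^2 log n)
Complexity: O(n^2 log n)


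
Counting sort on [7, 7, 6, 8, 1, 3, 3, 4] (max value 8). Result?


Count array: [0, 1, 0, 2, 1, 0, 1, 2, 1]
Reconstruct: [1, 3, 3, 4, 6, 7, 7, 8]


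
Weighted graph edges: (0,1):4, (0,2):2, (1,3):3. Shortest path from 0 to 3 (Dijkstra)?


Dijkstra from 0:
Distances: {0: 0, 1: 4, 2: 2, 3: 7}
Shortest distance to 3 = 7, path = [0, 1, 3]


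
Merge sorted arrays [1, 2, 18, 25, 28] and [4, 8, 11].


Compare heads, take smaller each step.
Merged: [1, 2, 4, 8, 11, 18, 25, 28]


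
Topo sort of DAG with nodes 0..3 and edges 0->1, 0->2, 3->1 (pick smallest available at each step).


Kahn's algorithm, process smallest node first
Order: [0, 2, 3, 1]


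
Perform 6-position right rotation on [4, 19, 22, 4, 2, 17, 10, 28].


Right rotate by 6: [22, 4, 2, 17, 10, 28, 4, 19]


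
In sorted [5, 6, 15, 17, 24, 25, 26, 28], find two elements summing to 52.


Two pointers: lo=0, hi=7
Found pair: (24, 28) summing to 52


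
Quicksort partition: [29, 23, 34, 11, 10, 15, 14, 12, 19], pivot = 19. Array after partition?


Elements <= 19 go left of pivot.
Result: [11, 10, 15, 14, 12, 19, 29, 23, 34], pivot at index 5


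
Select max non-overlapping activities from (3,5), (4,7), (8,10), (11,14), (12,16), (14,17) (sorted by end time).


Greedy: pick earliest-ending, then skip overlaps.
Selected (4 activities): [(3, 5), (8, 10), (11, 14), (14, 17)]


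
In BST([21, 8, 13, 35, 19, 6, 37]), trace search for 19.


BST root = 21
Search for 19: compare at each node
Path: [21, 8, 13, 19]


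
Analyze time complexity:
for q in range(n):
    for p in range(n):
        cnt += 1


Per nesting level: O(n) * O(n) = O(n^2)
Complexity: O(n^2)


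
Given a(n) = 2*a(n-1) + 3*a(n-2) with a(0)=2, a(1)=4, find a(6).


Build bottom-up:
...a(4)=122, a(5)=364, a(6)=2*364+3*122=1094


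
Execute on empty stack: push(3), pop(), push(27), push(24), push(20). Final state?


push(3) -> [3]
pop() returns 3 -> []
push(27) -> [27]
push(24) -> [27, 24]
push(20) -> [27, 24, 20]
Final stack (bottom to top): [27, 24, 20]


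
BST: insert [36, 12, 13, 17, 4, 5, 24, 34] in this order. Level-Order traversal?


Root = 36; build tree by BST insertion.
Level-Order traversal: [36, 12, 4, 13, 5, 17, 24, 34]


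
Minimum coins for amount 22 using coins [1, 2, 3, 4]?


dp[0]=0; dp[i]=1+min(dp[i-c] for c in coins)
...dp[17]=5, dp[18]=5, dp[19]=5, dp[20]=5, dp[21]=6, dp[22]=6
Minimum coins for 22 = 6


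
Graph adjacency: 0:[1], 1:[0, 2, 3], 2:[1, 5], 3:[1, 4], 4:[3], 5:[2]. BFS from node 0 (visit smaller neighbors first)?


BFS queue: start with [0]
Visit order: [0, 1, 2, 3, 5, 4]


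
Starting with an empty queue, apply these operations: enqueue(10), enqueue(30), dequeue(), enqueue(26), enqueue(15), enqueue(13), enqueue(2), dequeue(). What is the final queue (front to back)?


enqueue(10) -> [10]
enqueue(30) -> [10, 30]
dequeue() returns 10 -> [30]
enqueue(26) -> [30, 26]
enqueue(15) -> [30, 26, 15]
enqueue(13) -> [30, 26, 15, 13]
enqueue(2) -> [30, 26, 15, 13, 2]
dequeue() returns 30 -> [26, 15, 13, 2]
Final queue (front to back): [26, 15, 13, 2]


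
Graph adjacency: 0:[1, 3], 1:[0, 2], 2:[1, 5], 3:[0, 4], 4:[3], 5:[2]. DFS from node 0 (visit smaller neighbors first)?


DFS stack-based: start with [0]
Visit order: [0, 1, 2, 5, 3, 4]


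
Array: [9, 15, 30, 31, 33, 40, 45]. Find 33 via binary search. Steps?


Search for 33:
[0,6] mid=3 arr[3]=31
[4,6] mid=5 arr[5]=40
[4,4] mid=4 arr[4]=33
Total: 3 comparisons


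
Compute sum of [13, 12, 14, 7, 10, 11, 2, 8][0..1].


Prefix sums: [0, 13, 25, 39, 46, 56, 67, 69, 77]
Sum[0..1] = prefix[2] - prefix[0] = 25 - 0 = 25


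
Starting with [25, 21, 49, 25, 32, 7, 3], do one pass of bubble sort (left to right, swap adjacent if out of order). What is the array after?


After one pass: [21, 25, 25, 32, 7, 3, 49]


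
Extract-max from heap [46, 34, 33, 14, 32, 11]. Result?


Max = 46
Replace root with last, heapify down
Resulting heap: [34, 32, 33, 14, 11]


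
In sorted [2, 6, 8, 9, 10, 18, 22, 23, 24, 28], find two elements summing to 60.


Two pointers: lo=0, hi=9
No pair sums to 60


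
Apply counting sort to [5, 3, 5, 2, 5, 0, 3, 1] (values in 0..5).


Count array: [1, 1, 1, 2, 0, 3]
Reconstruct: [0, 1, 2, 3, 3, 5, 5, 5]


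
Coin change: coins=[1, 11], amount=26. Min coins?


dp[0]=0; dp[i]=1+min(dp[i-c] for c in coins)
...dp[21]=11, dp[22]=2, dp[23]=3, dp[24]=4, dp[25]=5, dp[26]=6
Minimum coins for 26 = 6


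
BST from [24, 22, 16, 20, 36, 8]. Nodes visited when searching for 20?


BST root = 24
Search for 20: compare at each node
Path: [24, 22, 16, 20]


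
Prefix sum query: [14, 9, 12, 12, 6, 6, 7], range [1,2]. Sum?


Prefix sums: [0, 14, 23, 35, 47, 53, 59, 66]
Sum[1..2] = prefix[3] - prefix[1] = 35 - 14 = 21


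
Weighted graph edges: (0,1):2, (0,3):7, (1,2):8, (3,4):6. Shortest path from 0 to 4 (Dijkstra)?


Dijkstra from 0:
Distances: {0: 0, 1: 2, 2: 10, 3: 7, 4: 13}
Shortest distance to 4 = 13, path = [0, 3, 4]


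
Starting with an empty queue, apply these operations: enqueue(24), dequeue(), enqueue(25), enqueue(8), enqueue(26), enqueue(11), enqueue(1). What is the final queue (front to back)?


enqueue(24) -> [24]
dequeue() returns 24 -> []
enqueue(25) -> [25]
enqueue(8) -> [25, 8]
enqueue(26) -> [25, 8, 26]
enqueue(11) -> [25, 8, 26, 11]
enqueue(1) -> [25, 8, 26, 11, 1]
Final queue (front to back): [25, 8, 26, 11, 1]


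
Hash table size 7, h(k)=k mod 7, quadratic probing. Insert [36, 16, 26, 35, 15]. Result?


Insertions: 36->slot 1; 16->slot 2; 26->slot 5; 35->slot 0; 15->slot 3
Table: [35, 36, 16, 15, None, 26, None]


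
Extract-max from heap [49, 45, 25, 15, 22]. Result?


Max = 49
Replace root with last, heapify down
Resulting heap: [45, 22, 25, 15]


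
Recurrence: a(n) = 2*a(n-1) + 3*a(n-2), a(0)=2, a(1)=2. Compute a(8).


Build bottom-up:
...a(6)=730, a(7)=2186, a(8)=2*2186+3*730=6562


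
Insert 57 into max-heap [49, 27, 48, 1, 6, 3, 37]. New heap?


Append 57: [49, 27, 48, 1, 6, 3, 37, 57]
Bubble up: swap idx 7(57) with idx 3(1); swap idx 3(57) with idx 1(27); swap idx 1(57) with idx 0(49)
Result: [57, 49, 48, 27, 6, 3, 37, 1]


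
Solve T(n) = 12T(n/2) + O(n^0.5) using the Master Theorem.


a=12, b=2, c=0.5. log_2(12)=3.585 > c=0.5. Case 1: O(n^log_b(a)) = O(n^3.585)
Complexity: O(n^3.585)


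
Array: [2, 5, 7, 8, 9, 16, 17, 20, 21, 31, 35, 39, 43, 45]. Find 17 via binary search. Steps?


Search for 17:
[0,13] mid=6 arr[6]=17
Total: 1 comparisons


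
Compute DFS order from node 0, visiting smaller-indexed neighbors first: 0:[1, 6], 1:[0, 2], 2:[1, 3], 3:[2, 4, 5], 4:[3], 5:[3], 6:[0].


DFS stack-based: start with [0]
Visit order: [0, 1, 2, 3, 4, 5, 6]


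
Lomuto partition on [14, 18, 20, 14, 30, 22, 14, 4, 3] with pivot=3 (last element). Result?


Elements <= 3 go left of pivot.
Result: [3, 18, 20, 14, 30, 22, 14, 4, 14], pivot at index 0


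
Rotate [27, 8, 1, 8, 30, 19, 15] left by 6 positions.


Left rotate by 6: [15, 27, 8, 1, 8, 30, 19]


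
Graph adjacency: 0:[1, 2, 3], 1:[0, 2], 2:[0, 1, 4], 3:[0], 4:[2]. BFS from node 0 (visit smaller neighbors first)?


BFS queue: start with [0]
Visit order: [0, 1, 2, 3, 4]


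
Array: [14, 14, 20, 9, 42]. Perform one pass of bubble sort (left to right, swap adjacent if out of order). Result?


After one pass: [14, 14, 9, 20, 42]


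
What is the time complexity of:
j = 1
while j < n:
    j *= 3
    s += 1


Per nesting level: O(log n) = O(log n)
Complexity: O(log n)


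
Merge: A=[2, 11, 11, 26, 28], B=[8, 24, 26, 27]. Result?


Compare heads, take smaller each step.
Merged: [2, 8, 11, 11, 24, 26, 26, 27, 28]


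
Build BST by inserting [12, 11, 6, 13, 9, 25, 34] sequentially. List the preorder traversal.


Root = 12; build tree by BST insertion.
Preorder traversal: [12, 11, 6, 9, 13, 25, 34]


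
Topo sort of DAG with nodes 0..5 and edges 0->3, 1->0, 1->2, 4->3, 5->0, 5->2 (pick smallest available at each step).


Kahn's algorithm, process smallest node first
Order: [1, 4, 5, 0, 2, 3]


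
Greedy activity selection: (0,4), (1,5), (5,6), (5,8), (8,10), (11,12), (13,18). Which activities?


Greedy: pick earliest-ending, then skip overlaps.
Selected (5 activities): [(0, 4), (5, 6), (8, 10), (11, 12), (13, 18)]


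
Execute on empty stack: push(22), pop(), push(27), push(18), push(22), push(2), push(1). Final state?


push(22) -> [22]
pop() returns 22 -> []
push(27) -> [27]
push(18) -> [27, 18]
push(22) -> [27, 18, 22]
push(2) -> [27, 18, 22, 2]
push(1) -> [27, 18, 22, 2, 1]
Final stack (bottom to top): [27, 18, 22, 2, 1]


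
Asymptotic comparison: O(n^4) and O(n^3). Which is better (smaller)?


cubic grows slower than quartic
O(n^3) is asymptotically smaller; O(n^4) grows faster


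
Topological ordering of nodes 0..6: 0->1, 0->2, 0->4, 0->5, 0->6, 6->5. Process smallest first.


Kahn's algorithm, process smallest node first
Order: [0, 1, 2, 3, 4, 6, 5]


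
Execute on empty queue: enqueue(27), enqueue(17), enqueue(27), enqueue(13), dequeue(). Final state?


enqueue(27) -> [27]
enqueue(17) -> [27, 17]
enqueue(27) -> [27, 17, 27]
enqueue(13) -> [27, 17, 27, 13]
dequeue() returns 27 -> [17, 27, 13]
Final queue (front to back): [17, 27, 13]


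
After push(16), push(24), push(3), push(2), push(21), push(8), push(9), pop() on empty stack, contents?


push(16) -> [16]
push(24) -> [16, 24]
push(3) -> [16, 24, 3]
push(2) -> [16, 24, 3, 2]
push(21) -> [16, 24, 3, 2, 21]
push(8) -> [16, 24, 3, 2, 21, 8]
push(9) -> [16, 24, 3, 2, 21, 8, 9]
pop() returns 9 -> [16, 24, 3, 2, 21, 8]
Final stack (bottom to top): [16, 24, 3, 2, 21, 8]


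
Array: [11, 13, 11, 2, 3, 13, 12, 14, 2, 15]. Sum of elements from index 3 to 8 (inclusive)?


Prefix sums: [0, 11, 24, 35, 37, 40, 53, 65, 79, 81, 96]
Sum[3..8] = prefix[9] - prefix[3] = 81 - 35 = 46


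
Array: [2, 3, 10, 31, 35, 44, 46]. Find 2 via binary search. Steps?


Search for 2:
[0,6] mid=3 arr[3]=31
[0,2] mid=1 arr[1]=3
[0,0] mid=0 arr[0]=2
Total: 3 comparisons


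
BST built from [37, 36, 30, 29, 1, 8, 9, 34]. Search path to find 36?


BST root = 37
Search for 36: compare at each node
Path: [37, 36]


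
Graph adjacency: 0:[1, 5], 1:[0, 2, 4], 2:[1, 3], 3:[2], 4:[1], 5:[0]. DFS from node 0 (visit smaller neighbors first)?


DFS stack-based: start with [0]
Visit order: [0, 1, 2, 3, 4, 5]


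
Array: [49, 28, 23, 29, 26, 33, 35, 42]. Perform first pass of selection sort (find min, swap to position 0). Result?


After one pass: [23, 28, 49, 29, 26, 33, 35, 42]


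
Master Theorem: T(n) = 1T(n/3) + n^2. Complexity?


a=1, b=3, c=2. log_3(1)=0 < c=2. Case 3: O(n^c) = O(n^2)
Complexity: O(n^2)


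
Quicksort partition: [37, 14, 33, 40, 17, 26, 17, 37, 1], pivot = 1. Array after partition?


Elements <= 1 go left of pivot.
Result: [1, 14, 33, 40, 17, 26, 17, 37, 37], pivot at index 0


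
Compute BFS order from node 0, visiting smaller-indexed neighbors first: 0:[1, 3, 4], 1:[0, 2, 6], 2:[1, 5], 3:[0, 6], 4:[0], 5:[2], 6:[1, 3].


BFS queue: start with [0]
Visit order: [0, 1, 3, 4, 2, 6, 5]


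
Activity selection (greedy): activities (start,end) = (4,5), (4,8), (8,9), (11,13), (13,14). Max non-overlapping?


Greedy: pick earliest-ending, then skip overlaps.
Selected (4 activities): [(4, 5), (8, 9), (11, 13), (13, 14)]


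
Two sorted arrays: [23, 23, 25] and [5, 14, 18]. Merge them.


Compare heads, take smaller each step.
Merged: [5, 14, 18, 23, 23, 25]


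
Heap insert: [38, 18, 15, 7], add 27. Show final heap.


Append 27: [38, 18, 15, 7, 27]
Bubble up: swap idx 4(27) with idx 1(18)
Result: [38, 27, 15, 7, 18]


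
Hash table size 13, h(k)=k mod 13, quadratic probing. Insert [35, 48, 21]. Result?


Insertions: 35->slot 9; 48->slot 10; 21->slot 8
Table: [None, None, None, None, None, None, None, None, 21, 35, 48, None, None]


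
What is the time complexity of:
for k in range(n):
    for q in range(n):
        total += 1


Per nesting level: O(n) * O(n) = O(n^2)
Complexity: O(n^2)


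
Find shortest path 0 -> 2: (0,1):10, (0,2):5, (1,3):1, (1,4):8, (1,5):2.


Dijkstra from 0:
Distances: {0: 0, 1: 10, 2: 5, 3: 11, 4: 18, 5: 12}
Shortest distance to 2 = 5, path = [0, 2]


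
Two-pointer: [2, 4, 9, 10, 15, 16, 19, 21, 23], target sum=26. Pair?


Two pointers: lo=0, hi=8
Found pair: (10, 16) summing to 26


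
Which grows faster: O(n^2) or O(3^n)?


quadratic grows slower than exponential (base 3)
O(n^2) is asymptotically smaller; O(3^n) grows faster


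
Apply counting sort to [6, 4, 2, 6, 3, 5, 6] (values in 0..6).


Count array: [0, 0, 1, 1, 1, 1, 3]
Reconstruct: [2, 3, 4, 5, 6, 6, 6]


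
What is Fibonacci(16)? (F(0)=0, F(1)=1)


F(n)=F(n-1)+F(n-2)
...F(14)=377, F(15)=610, F(16)=987


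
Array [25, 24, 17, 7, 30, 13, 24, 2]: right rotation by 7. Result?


Right rotate by 7: [24, 17, 7, 30, 13, 24, 2, 25]


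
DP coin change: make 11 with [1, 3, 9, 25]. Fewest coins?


dp[0]=0; dp[i]=1+min(dp[i-c] for c in coins)
...dp[6]=2, dp[7]=3, dp[8]=4, dp[9]=1, dp[10]=2, dp[11]=3
Minimum coins for 11 = 3


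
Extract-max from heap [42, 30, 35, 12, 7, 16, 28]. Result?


Max = 42
Replace root with last, heapify down
Resulting heap: [35, 30, 28, 12, 7, 16]


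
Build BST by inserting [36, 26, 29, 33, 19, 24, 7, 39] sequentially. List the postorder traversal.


Root = 36; build tree by BST insertion.
Postorder traversal: [7, 24, 19, 33, 29, 26, 39, 36]


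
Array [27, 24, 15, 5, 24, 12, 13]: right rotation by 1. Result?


Right rotate by 1: [13, 27, 24, 15, 5, 24, 12]


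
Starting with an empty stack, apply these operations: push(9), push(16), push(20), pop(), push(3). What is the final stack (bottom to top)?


push(9) -> [9]
push(16) -> [9, 16]
push(20) -> [9, 16, 20]
pop() returns 20 -> [9, 16]
push(3) -> [9, 16, 3]
Final stack (bottom to top): [9, 16, 3]


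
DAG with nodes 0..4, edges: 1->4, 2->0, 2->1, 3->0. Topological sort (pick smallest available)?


Kahn's algorithm, process smallest node first
Order: [2, 1, 3, 0, 4]


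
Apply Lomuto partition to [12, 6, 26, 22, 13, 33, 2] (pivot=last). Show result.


Elements <= 2 go left of pivot.
Result: [2, 6, 26, 22, 13, 33, 12], pivot at index 0


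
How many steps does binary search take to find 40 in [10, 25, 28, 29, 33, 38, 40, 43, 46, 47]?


Search for 40:
[0,9] mid=4 arr[4]=33
[5,9] mid=7 arr[7]=43
[5,6] mid=5 arr[5]=38
[6,6] mid=6 arr[6]=40
Total: 4 comparisons


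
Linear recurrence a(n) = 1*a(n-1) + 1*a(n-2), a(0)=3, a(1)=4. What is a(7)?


Build bottom-up:
...a(5)=29, a(6)=47, a(7)=1*47+1*29=76


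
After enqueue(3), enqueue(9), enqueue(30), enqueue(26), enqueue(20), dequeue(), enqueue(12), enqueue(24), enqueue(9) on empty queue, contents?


enqueue(3) -> [3]
enqueue(9) -> [3, 9]
enqueue(30) -> [3, 9, 30]
enqueue(26) -> [3, 9, 30, 26]
enqueue(20) -> [3, 9, 30, 26, 20]
dequeue() returns 3 -> [9, 30, 26, 20]
enqueue(12) -> [9, 30, 26, 20, 12]
enqueue(24) -> [9, 30, 26, 20, 12, 24]
enqueue(9) -> [9, 30, 26, 20, 12, 24, 9]
Final queue (front to back): [9, 30, 26, 20, 12, 24, 9]


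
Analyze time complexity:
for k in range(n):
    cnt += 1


Per nesting level: O(n) = O(n)
Complexity: O(n)


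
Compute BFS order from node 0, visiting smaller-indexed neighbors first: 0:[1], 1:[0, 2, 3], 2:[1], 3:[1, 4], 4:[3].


BFS queue: start with [0]
Visit order: [0, 1, 2, 3, 4]


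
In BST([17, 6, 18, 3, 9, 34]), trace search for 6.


BST root = 17
Search for 6: compare at each node
Path: [17, 6]


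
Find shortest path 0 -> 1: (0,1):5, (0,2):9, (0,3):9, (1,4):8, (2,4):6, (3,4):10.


Dijkstra from 0:
Distances: {0: 0, 1: 5, 2: 9, 3: 9, 4: 13}
Shortest distance to 1 = 5, path = [0, 1]


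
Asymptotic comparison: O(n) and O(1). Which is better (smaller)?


constant grows slower than linear
O(1) is asymptotically smaller; O(n) grows faster


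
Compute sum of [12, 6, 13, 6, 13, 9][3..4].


Prefix sums: [0, 12, 18, 31, 37, 50, 59]
Sum[3..4] = prefix[5] - prefix[3] = 50 - 31 = 19


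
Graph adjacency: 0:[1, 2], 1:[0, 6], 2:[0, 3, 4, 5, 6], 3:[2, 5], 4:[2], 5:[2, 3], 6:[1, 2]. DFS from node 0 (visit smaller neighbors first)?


DFS stack-based: start with [0]
Visit order: [0, 1, 6, 2, 3, 5, 4]


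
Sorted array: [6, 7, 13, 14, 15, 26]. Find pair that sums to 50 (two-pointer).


Two pointers: lo=0, hi=5
No pair sums to 50


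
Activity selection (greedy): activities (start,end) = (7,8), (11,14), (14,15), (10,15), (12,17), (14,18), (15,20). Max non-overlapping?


Greedy: pick earliest-ending, then skip overlaps.
Selected (4 activities): [(7, 8), (11, 14), (14, 15), (15, 20)]


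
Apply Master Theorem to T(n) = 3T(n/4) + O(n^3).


a=3, b=4, c=3. log_4(3)=0.792 < c=3. Case 3: O(n^c) = O(n^3)
Complexity: O(n^3)


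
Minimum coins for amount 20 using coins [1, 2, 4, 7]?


dp[0]=0; dp[i]=1+min(dp[i-c] for c in coins)
...dp[15]=3, dp[16]=3, dp[17]=4, dp[18]=3, dp[19]=4, dp[20]=4
Minimum coins for 20 = 4


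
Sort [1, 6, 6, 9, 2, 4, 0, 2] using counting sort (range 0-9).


Count array: [1, 1, 2, 0, 1, 0, 2, 0, 0, 1]
Reconstruct: [0, 1, 2, 2, 4, 6, 6, 9]


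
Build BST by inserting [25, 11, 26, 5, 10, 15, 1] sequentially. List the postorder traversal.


Root = 25; build tree by BST insertion.
Postorder traversal: [1, 10, 5, 15, 11, 26, 25]


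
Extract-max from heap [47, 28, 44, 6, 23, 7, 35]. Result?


Max = 47
Replace root with last, heapify down
Resulting heap: [44, 28, 35, 6, 23, 7]


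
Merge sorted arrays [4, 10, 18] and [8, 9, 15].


Compare heads, take smaller each step.
Merged: [4, 8, 9, 10, 15, 18]


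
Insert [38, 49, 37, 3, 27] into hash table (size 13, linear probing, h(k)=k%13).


Insertions: 38->slot 12; 49->slot 10; 37->slot 11; 3->slot 3; 27->slot 1
Table: [None, 27, None, 3, None, None, None, None, None, None, 49, 37, 38]


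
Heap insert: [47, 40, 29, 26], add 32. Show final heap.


Append 32: [47, 40, 29, 26, 32]
Bubble up: no swaps needed
Result: [47, 40, 29, 26, 32]


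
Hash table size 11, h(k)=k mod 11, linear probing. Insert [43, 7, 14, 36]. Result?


Insertions: 43->slot 10; 7->slot 7; 14->slot 3; 36->slot 4
Table: [None, None, None, 14, 36, None, None, 7, None, None, 43]


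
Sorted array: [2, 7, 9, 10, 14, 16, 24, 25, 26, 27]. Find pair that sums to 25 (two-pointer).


Two pointers: lo=0, hi=9
Found pair: (9, 16) summing to 25


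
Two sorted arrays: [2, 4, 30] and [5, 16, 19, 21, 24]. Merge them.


Compare heads, take smaller each step.
Merged: [2, 4, 5, 16, 19, 21, 24, 30]


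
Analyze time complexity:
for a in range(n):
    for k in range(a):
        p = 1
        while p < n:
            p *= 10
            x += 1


Per nesting level: O(n) * O(n) [triangular over a] * O(log n) = O(n^2 log n)
Complexity: O(n^2 log n)


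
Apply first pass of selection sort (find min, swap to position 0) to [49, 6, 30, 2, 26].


After one pass: [2, 6, 30, 49, 26]


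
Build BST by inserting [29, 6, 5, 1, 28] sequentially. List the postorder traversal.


Root = 29; build tree by BST insertion.
Postorder traversal: [1, 5, 28, 6, 29]


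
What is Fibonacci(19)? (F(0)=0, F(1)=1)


F(n)=F(n-1)+F(n-2)
...F(17)=1597, F(18)=2584, F(19)=4181


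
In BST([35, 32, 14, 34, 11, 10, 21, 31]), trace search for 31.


BST root = 35
Search for 31: compare at each node
Path: [35, 32, 14, 21, 31]


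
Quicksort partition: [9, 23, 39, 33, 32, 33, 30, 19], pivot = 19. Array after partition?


Elements <= 19 go left of pivot.
Result: [9, 19, 39, 33, 32, 33, 30, 23], pivot at index 1


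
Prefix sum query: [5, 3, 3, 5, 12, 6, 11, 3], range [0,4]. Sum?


Prefix sums: [0, 5, 8, 11, 16, 28, 34, 45, 48]
Sum[0..4] = prefix[5] - prefix[0] = 28 - 0 = 28


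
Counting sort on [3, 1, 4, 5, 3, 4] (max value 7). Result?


Count array: [0, 1, 0, 2, 2, 1, 0, 0]
Reconstruct: [1, 3, 3, 4, 4, 5]


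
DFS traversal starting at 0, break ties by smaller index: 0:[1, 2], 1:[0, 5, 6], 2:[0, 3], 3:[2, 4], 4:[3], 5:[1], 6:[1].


DFS stack-based: start with [0]
Visit order: [0, 1, 5, 6, 2, 3, 4]


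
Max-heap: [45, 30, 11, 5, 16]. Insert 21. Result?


Append 21: [45, 30, 11, 5, 16, 21]
Bubble up: swap idx 5(21) with idx 2(11)
Result: [45, 30, 21, 5, 16, 11]


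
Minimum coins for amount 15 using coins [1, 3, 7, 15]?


dp[0]=0; dp[i]=1+min(dp[i-c] for c in coins)
...dp[10]=2, dp[11]=3, dp[12]=4, dp[13]=3, dp[14]=2, dp[15]=1
Minimum coins for 15 = 1


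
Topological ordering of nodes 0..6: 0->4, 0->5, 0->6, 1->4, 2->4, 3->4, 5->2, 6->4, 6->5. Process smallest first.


Kahn's algorithm, process smallest node first
Order: [0, 1, 3, 6, 5, 2, 4]


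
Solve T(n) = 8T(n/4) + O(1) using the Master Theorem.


a=8, b=4, c=0. log_4(8)=1.5 > c=0. Case 1: O(n^log_b(a)) = O(n^1.500)
Complexity: O(n^1.500)


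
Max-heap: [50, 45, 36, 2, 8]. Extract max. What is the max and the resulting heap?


Max = 50
Replace root with last, heapify down
Resulting heap: [45, 8, 36, 2]


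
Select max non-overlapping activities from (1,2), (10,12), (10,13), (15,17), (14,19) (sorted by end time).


Greedy: pick earliest-ending, then skip overlaps.
Selected (3 activities): [(1, 2), (10, 12), (15, 17)]


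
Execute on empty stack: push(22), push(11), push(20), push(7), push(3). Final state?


push(22) -> [22]
push(11) -> [22, 11]
push(20) -> [22, 11, 20]
push(7) -> [22, 11, 20, 7]
push(3) -> [22, 11, 20, 7, 3]
Final stack (bottom to top): [22, 11, 20, 7, 3]


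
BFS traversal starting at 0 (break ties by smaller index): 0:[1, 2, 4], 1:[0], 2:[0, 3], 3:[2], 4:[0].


BFS queue: start with [0]
Visit order: [0, 1, 2, 4, 3]


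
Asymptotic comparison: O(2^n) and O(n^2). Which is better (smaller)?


quadratic grows slower than exponential
O(n^2) is asymptotically smaller; O(2^n) grows faster


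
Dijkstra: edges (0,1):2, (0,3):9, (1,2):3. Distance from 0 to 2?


Dijkstra from 0:
Distances: {0: 0, 1: 2, 2: 5, 3: 9}
Shortest distance to 2 = 5, path = [0, 1, 2]


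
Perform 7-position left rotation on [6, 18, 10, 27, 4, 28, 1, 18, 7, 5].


Left rotate by 7: [18, 7, 5, 6, 18, 10, 27, 4, 28, 1]


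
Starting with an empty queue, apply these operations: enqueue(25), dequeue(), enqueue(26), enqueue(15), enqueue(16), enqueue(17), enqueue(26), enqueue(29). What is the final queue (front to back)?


enqueue(25) -> [25]
dequeue() returns 25 -> []
enqueue(26) -> [26]
enqueue(15) -> [26, 15]
enqueue(16) -> [26, 15, 16]
enqueue(17) -> [26, 15, 16, 17]
enqueue(26) -> [26, 15, 16, 17, 26]
enqueue(29) -> [26, 15, 16, 17, 26, 29]
Final queue (front to back): [26, 15, 16, 17, 26, 29]


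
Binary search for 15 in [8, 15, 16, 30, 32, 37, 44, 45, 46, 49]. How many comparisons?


Search for 15:
[0,9] mid=4 arr[4]=32
[0,3] mid=1 arr[1]=15
Total: 2 comparisons


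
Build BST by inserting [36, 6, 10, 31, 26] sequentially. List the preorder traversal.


Root = 36; build tree by BST insertion.
Preorder traversal: [36, 6, 10, 31, 26]


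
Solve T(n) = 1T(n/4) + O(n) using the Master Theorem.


a=1, b=4, c=1. log_4(1)=0 < c=1. Case 3: O(n^c) = O(n)
Complexity: O(n)


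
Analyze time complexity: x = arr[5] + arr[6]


Analysis: constant-time operation, no loop
Complexity: O(1)


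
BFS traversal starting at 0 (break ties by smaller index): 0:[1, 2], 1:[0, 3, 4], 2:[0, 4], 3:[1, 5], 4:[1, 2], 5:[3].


BFS queue: start with [0]
Visit order: [0, 1, 2, 3, 4, 5]


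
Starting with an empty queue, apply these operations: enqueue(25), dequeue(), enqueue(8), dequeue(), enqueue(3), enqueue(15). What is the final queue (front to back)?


enqueue(25) -> [25]
dequeue() returns 25 -> []
enqueue(8) -> [8]
dequeue() returns 8 -> []
enqueue(3) -> [3]
enqueue(15) -> [3, 15]
Final queue (front to back): [3, 15]


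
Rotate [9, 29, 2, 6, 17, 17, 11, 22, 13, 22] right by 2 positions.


Right rotate by 2: [13, 22, 9, 29, 2, 6, 17, 17, 11, 22]


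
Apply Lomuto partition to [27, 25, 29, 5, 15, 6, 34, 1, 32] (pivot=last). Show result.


Elements <= 32 go left of pivot.
Result: [27, 25, 29, 5, 15, 6, 1, 32, 34], pivot at index 7


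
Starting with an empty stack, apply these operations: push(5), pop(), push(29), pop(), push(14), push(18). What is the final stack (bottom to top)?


push(5) -> [5]
pop() returns 5 -> []
push(29) -> [29]
pop() returns 29 -> []
push(14) -> [14]
push(18) -> [14, 18]
Final stack (bottom to top): [14, 18]


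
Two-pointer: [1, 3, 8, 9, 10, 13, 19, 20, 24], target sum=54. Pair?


Two pointers: lo=0, hi=8
No pair sums to 54


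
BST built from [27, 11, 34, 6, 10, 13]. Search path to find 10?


BST root = 27
Search for 10: compare at each node
Path: [27, 11, 6, 10]


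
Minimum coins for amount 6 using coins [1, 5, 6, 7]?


dp[0]=0; dp[i]=1+min(dp[i-c] for c in coins)
...dp[1]=1, dp[2]=2, dp[3]=3, dp[4]=4, dp[5]=1, dp[6]=1
Minimum coins for 6 = 1


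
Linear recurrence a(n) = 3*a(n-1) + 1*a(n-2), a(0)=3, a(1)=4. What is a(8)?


Build bottom-up:
...a(6)=1767, a(7)=5836, a(8)=3*5836+1*1767=19275


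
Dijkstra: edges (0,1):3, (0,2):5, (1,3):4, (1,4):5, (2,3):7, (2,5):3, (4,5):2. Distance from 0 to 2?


Dijkstra from 0:
Distances: {0: 0, 1: 3, 2: 5, 3: 7, 4: 8, 5: 8}
Shortest distance to 2 = 5, path = [0, 2]


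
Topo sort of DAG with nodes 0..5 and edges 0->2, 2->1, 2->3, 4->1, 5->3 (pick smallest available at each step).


Kahn's algorithm, process smallest node first
Order: [0, 2, 4, 1, 5, 3]


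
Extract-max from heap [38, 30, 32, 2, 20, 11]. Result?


Max = 38
Replace root with last, heapify down
Resulting heap: [32, 30, 11, 2, 20]


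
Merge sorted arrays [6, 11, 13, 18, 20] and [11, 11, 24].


Compare heads, take smaller each step.
Merged: [6, 11, 11, 11, 13, 18, 20, 24]


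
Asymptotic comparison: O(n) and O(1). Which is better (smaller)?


constant grows slower than linear
O(1) is asymptotically smaller; O(n) grows faster


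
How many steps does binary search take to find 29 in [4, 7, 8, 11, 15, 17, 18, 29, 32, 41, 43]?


Search for 29:
[0,10] mid=5 arr[5]=17
[6,10] mid=8 arr[8]=32
[6,7] mid=6 arr[6]=18
[7,7] mid=7 arr[7]=29
Total: 4 comparisons


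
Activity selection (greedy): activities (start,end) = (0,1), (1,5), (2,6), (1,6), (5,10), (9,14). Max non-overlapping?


Greedy: pick earliest-ending, then skip overlaps.
Selected (3 activities): [(0, 1), (1, 5), (5, 10)]


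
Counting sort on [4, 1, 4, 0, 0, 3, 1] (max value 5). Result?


Count array: [2, 2, 0, 1, 2, 0]
Reconstruct: [0, 0, 1, 1, 3, 4, 4]


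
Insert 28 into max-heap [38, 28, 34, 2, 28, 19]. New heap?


Append 28: [38, 28, 34, 2, 28, 19, 28]
Bubble up: no swaps needed
Result: [38, 28, 34, 2, 28, 19, 28]


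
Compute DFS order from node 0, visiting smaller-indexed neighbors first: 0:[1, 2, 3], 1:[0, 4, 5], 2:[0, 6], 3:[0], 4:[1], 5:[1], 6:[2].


DFS stack-based: start with [0]
Visit order: [0, 1, 4, 5, 2, 6, 3]


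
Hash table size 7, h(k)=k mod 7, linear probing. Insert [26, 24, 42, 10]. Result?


Insertions: 26->slot 5; 24->slot 3; 42->slot 0; 10->slot 4
Table: [42, None, None, 24, 10, 26, None]


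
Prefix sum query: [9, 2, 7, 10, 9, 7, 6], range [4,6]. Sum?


Prefix sums: [0, 9, 11, 18, 28, 37, 44, 50]
Sum[4..6] = prefix[7] - prefix[4] = 50 - 28 = 22


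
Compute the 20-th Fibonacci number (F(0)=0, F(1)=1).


F(n)=F(n-1)+F(n-2)
...F(18)=2584, F(19)=4181, F(20)=6765


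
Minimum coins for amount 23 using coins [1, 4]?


dp[0]=0; dp[i]=1+min(dp[i-c] for c in coins)
...dp[18]=6, dp[19]=7, dp[20]=5, dp[21]=6, dp[22]=7, dp[23]=8
Minimum coins for 23 = 8


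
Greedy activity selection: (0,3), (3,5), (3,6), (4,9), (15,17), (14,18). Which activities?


Greedy: pick earliest-ending, then skip overlaps.
Selected (3 activities): [(0, 3), (3, 5), (15, 17)]


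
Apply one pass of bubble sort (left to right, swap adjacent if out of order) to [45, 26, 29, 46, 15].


After one pass: [26, 29, 45, 15, 46]


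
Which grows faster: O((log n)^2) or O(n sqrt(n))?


polylogarithmic grows slower than n^1.5
O((log n)^2) is asymptotically smaller; O(n sqrt(n)) grows faster


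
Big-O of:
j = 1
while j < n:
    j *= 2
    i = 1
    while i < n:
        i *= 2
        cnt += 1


Per nesting level: O(log n) * O(log n) = O((log n)^2)
Complexity: O((log n)^2)


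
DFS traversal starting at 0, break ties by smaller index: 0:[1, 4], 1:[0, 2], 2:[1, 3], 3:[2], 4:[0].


DFS stack-based: start with [0]
Visit order: [0, 1, 2, 3, 4]


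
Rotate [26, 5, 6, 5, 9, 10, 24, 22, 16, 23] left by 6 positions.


Left rotate by 6: [24, 22, 16, 23, 26, 5, 6, 5, 9, 10]


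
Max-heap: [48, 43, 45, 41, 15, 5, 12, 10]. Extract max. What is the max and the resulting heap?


Max = 48
Replace root with last, heapify down
Resulting heap: [45, 43, 12, 41, 15, 5, 10]


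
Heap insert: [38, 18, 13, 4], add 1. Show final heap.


Append 1: [38, 18, 13, 4, 1]
Bubble up: no swaps needed
Result: [38, 18, 13, 4, 1]


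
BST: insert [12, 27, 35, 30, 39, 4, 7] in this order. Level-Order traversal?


Root = 12; build tree by BST insertion.
Level-Order traversal: [12, 4, 27, 7, 35, 30, 39]


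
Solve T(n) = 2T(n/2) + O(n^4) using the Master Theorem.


a=2, b=2, c=4. log_2(2)=1 < c=4. Case 3: O(n^c) = O(n^4)
Complexity: O(n^4)


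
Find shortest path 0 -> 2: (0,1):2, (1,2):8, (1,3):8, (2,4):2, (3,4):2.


Dijkstra from 0:
Distances: {0: 0, 1: 2, 2: 10, 3: 10, 4: 12}
Shortest distance to 2 = 10, path = [0, 1, 2]


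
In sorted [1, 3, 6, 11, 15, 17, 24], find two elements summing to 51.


Two pointers: lo=0, hi=6
No pair sums to 51


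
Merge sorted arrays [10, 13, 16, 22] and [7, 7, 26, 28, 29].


Compare heads, take smaller each step.
Merged: [7, 7, 10, 13, 16, 22, 26, 28, 29]


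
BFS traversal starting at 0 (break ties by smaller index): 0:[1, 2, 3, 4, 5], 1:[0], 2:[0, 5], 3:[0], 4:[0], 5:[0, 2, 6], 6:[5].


BFS queue: start with [0]
Visit order: [0, 1, 2, 3, 4, 5, 6]


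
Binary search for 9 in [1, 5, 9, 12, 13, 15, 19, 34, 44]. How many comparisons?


Search for 9:
[0,8] mid=4 arr[4]=13
[0,3] mid=1 arr[1]=5
[2,3] mid=2 arr[2]=9
Total: 3 comparisons


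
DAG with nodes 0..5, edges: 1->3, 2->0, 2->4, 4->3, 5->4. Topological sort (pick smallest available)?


Kahn's algorithm, process smallest node first
Order: [1, 2, 0, 5, 4, 3]


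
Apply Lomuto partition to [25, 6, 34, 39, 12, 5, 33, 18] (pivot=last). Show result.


Elements <= 18 go left of pivot.
Result: [6, 12, 5, 18, 25, 34, 33, 39], pivot at index 3


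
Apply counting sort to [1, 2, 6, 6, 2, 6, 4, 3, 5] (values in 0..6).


Count array: [0, 1, 2, 1, 1, 1, 3]
Reconstruct: [1, 2, 2, 3, 4, 5, 6, 6, 6]


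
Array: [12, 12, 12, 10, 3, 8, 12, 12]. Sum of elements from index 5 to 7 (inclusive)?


Prefix sums: [0, 12, 24, 36, 46, 49, 57, 69, 81]
Sum[5..7] = prefix[8] - prefix[5] = 81 - 49 = 32


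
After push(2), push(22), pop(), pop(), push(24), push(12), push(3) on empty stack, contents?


push(2) -> [2]
push(22) -> [2, 22]
pop() returns 22 -> [2]
pop() returns 2 -> []
push(24) -> [24]
push(12) -> [24, 12]
push(3) -> [24, 12, 3]
Final stack (bottom to top): [24, 12, 3]


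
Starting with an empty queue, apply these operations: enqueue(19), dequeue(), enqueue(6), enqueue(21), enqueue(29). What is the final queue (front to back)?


enqueue(19) -> [19]
dequeue() returns 19 -> []
enqueue(6) -> [6]
enqueue(21) -> [6, 21]
enqueue(29) -> [6, 21, 29]
Final queue (front to back): [6, 21, 29]


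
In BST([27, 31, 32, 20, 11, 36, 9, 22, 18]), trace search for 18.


BST root = 27
Search for 18: compare at each node
Path: [27, 20, 11, 18]


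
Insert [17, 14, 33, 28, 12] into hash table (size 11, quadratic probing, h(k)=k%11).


Insertions: 17->slot 6; 14->slot 3; 33->slot 0; 28->slot 7; 12->slot 1
Table: [33, 12, None, 14, None, None, 17, 28, None, None, None]


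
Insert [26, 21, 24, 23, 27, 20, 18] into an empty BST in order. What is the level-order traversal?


Root = 26; build tree by BST insertion.
Level-Order traversal: [26, 21, 27, 20, 24, 18, 23]


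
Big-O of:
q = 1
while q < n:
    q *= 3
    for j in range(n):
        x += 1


Per nesting level: O(log n) * O(n) = O(n log n)
Complexity: O(n log n)


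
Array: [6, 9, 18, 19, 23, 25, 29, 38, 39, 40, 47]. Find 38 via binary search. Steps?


Search for 38:
[0,10] mid=5 arr[5]=25
[6,10] mid=8 arr[8]=39
[6,7] mid=6 arr[6]=29
[7,7] mid=7 arr[7]=38
Total: 4 comparisons


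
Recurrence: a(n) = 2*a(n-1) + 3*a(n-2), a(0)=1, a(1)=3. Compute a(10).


Build bottom-up:
...a(8)=6561, a(9)=19683, a(10)=2*19683+3*6561=59049


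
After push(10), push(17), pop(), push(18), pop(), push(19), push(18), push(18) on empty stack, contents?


push(10) -> [10]
push(17) -> [10, 17]
pop() returns 17 -> [10]
push(18) -> [10, 18]
pop() returns 18 -> [10]
push(19) -> [10, 19]
push(18) -> [10, 19, 18]
push(18) -> [10, 19, 18, 18]
Final stack (bottom to top): [10, 19, 18, 18]


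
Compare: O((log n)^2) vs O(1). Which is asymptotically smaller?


constant grows slower than polylogarithmic
O(1) is asymptotically smaller; O((log n)^2) grows faster


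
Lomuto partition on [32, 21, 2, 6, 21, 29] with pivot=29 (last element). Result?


Elements <= 29 go left of pivot.
Result: [21, 2, 6, 21, 29, 32], pivot at index 4


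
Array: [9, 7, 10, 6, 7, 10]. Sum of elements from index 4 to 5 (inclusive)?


Prefix sums: [0, 9, 16, 26, 32, 39, 49]
Sum[4..5] = prefix[6] - prefix[4] = 49 - 32 = 17


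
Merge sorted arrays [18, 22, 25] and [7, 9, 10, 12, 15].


Compare heads, take smaller each step.
Merged: [7, 9, 10, 12, 15, 18, 22, 25]


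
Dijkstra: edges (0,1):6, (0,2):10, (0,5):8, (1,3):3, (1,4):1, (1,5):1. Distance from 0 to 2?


Dijkstra from 0:
Distances: {0: 0, 1: 6, 2: 10, 3: 9, 4: 7, 5: 7}
Shortest distance to 2 = 10, path = [0, 2]


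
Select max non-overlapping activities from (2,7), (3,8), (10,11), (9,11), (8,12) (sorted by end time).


Greedy: pick earliest-ending, then skip overlaps.
Selected (2 activities): [(2, 7), (10, 11)]


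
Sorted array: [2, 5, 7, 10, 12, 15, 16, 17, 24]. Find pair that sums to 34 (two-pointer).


Two pointers: lo=0, hi=8
Found pair: (10, 24) summing to 34


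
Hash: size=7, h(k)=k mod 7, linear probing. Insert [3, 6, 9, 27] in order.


Insertions: 3->slot 3; 6->slot 6; 9->slot 2; 27->slot 0
Table: [27, None, 9, 3, None, None, 6]


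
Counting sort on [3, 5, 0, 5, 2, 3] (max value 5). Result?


Count array: [1, 0, 1, 2, 0, 2]
Reconstruct: [0, 2, 3, 3, 5, 5]


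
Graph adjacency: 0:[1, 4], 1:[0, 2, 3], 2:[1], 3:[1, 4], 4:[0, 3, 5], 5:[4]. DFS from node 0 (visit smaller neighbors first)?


DFS stack-based: start with [0]
Visit order: [0, 1, 2, 3, 4, 5]


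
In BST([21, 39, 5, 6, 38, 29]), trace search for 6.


BST root = 21
Search for 6: compare at each node
Path: [21, 5, 6]


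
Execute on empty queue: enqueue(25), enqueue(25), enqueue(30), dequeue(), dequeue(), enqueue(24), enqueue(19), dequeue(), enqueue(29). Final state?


enqueue(25) -> [25]
enqueue(25) -> [25, 25]
enqueue(30) -> [25, 25, 30]
dequeue() returns 25 -> [25, 30]
dequeue() returns 25 -> [30]
enqueue(24) -> [30, 24]
enqueue(19) -> [30, 24, 19]
dequeue() returns 30 -> [24, 19]
enqueue(29) -> [24, 19, 29]
Final queue (front to back): [24, 19, 29]


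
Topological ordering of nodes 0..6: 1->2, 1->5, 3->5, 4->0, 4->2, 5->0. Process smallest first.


Kahn's algorithm, process smallest node first
Order: [1, 3, 4, 2, 5, 0, 6]


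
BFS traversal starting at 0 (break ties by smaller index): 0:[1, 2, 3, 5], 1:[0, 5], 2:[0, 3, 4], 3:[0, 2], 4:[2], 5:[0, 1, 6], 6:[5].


BFS queue: start with [0]
Visit order: [0, 1, 2, 3, 5, 4, 6]


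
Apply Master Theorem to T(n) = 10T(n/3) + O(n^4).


a=10, b=3, c=4. log_3(10)=2.096 < c=4. Case 3: O(n^c) = O(n^4)
Complexity: O(n^4)


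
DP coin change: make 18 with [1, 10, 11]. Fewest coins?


dp[0]=0; dp[i]=1+min(dp[i-c] for c in coins)
...dp[13]=3, dp[14]=4, dp[15]=5, dp[16]=6, dp[17]=7, dp[18]=8
Minimum coins for 18 = 8


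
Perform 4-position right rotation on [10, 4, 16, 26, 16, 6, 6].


Right rotate by 4: [26, 16, 6, 6, 10, 4, 16]


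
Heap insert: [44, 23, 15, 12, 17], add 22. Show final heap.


Append 22: [44, 23, 15, 12, 17, 22]
Bubble up: swap idx 5(22) with idx 2(15)
Result: [44, 23, 22, 12, 17, 15]


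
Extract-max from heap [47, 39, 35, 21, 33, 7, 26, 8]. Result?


Max = 47
Replace root with last, heapify down
Resulting heap: [39, 33, 35, 21, 8, 7, 26]


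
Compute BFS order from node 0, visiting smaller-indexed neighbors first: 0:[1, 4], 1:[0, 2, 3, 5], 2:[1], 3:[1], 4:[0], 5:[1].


BFS queue: start with [0]
Visit order: [0, 1, 4, 2, 3, 5]


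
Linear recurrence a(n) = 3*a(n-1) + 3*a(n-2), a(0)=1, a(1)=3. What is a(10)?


Build bottom-up:
...a(8)=35316, a(9)=133893, a(10)=3*133893+3*35316=507627


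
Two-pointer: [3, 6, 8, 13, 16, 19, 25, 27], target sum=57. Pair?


Two pointers: lo=0, hi=7
No pair sums to 57


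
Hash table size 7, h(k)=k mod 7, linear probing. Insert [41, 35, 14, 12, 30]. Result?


Insertions: 41->slot 6; 35->slot 0; 14->slot 1; 12->slot 5; 30->slot 2
Table: [35, 14, 30, None, None, 12, 41]


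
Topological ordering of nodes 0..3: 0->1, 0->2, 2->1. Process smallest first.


Kahn's algorithm, process smallest node first
Order: [0, 2, 1, 3]


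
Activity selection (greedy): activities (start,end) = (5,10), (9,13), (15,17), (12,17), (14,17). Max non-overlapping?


Greedy: pick earliest-ending, then skip overlaps.
Selected (2 activities): [(5, 10), (15, 17)]


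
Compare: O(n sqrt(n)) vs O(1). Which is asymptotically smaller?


constant grows slower than n^1.5
O(1) is asymptotically smaller; O(n sqrt(n)) grows faster


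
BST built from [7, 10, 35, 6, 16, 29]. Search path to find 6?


BST root = 7
Search for 6: compare at each node
Path: [7, 6]


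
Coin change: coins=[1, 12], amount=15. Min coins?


dp[0]=0; dp[i]=1+min(dp[i-c] for c in coins)
...dp[10]=10, dp[11]=11, dp[12]=1, dp[13]=2, dp[14]=3, dp[15]=4
Minimum coins for 15 = 4


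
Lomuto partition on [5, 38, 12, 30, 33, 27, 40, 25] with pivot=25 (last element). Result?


Elements <= 25 go left of pivot.
Result: [5, 12, 25, 30, 33, 27, 40, 38], pivot at index 2
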